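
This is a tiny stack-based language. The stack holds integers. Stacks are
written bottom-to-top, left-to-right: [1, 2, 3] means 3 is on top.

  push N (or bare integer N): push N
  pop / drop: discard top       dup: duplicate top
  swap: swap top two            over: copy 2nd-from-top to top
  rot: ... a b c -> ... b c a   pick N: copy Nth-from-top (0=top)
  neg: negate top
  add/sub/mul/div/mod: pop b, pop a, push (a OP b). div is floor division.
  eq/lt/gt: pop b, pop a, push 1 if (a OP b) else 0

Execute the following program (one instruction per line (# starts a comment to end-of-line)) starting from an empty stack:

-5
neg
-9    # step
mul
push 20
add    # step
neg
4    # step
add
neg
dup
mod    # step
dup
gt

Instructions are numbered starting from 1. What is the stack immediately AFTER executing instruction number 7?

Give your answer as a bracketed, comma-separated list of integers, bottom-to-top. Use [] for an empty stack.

Answer: [25]

Derivation:
Step 1 ('-5'): [-5]
Step 2 ('neg'): [5]
Step 3 ('-9'): [5, -9]
Step 4 ('mul'): [-45]
Step 5 ('push 20'): [-45, 20]
Step 6 ('add'): [-25]
Step 7 ('neg'): [25]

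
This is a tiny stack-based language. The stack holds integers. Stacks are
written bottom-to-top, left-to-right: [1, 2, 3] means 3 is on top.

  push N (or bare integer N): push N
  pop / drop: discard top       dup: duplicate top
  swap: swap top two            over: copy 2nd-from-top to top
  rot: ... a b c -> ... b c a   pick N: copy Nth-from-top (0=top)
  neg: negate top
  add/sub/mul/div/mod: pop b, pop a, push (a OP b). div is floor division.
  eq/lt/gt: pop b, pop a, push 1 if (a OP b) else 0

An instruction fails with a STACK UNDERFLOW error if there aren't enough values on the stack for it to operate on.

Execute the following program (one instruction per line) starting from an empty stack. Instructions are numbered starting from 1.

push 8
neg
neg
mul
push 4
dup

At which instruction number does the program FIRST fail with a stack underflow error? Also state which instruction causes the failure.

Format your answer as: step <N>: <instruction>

Answer: step 4: mul

Derivation:
Step 1 ('push 8'): stack = [8], depth = 1
Step 2 ('neg'): stack = [-8], depth = 1
Step 3 ('neg'): stack = [8], depth = 1
Step 4 ('mul'): needs 2 value(s) but depth is 1 — STACK UNDERFLOW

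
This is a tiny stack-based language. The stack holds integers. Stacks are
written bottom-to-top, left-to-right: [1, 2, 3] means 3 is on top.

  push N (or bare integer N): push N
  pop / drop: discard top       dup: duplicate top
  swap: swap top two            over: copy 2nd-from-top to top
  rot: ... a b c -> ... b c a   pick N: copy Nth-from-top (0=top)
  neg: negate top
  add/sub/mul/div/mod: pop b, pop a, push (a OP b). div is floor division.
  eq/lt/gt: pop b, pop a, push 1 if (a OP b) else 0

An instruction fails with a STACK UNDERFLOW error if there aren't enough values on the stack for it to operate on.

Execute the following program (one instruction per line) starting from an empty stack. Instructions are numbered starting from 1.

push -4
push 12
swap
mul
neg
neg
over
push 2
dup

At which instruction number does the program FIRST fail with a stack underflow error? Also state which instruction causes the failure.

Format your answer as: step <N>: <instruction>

Step 1 ('push -4'): stack = [-4], depth = 1
Step 2 ('push 12'): stack = [-4, 12], depth = 2
Step 3 ('swap'): stack = [12, -4], depth = 2
Step 4 ('mul'): stack = [-48], depth = 1
Step 5 ('neg'): stack = [48], depth = 1
Step 6 ('neg'): stack = [-48], depth = 1
Step 7 ('over'): needs 2 value(s) but depth is 1 — STACK UNDERFLOW

Answer: step 7: over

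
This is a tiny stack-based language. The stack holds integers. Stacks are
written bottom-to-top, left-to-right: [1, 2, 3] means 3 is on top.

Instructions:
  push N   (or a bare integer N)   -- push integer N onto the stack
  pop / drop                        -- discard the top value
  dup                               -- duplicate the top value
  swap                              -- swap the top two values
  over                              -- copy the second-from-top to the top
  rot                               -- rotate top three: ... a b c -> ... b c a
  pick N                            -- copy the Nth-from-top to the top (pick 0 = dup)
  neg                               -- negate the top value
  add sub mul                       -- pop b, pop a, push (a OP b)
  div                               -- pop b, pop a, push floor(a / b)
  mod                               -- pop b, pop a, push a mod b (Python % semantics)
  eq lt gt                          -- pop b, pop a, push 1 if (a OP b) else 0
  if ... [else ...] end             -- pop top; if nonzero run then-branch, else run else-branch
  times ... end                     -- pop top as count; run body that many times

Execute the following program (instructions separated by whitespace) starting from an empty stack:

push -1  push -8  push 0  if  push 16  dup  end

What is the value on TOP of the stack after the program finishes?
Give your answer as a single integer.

After 'push -1': [-1]
After 'push -8': [-1, -8]
After 'push 0': [-1, -8, 0]
After 'if': [-1, -8]

Answer: -8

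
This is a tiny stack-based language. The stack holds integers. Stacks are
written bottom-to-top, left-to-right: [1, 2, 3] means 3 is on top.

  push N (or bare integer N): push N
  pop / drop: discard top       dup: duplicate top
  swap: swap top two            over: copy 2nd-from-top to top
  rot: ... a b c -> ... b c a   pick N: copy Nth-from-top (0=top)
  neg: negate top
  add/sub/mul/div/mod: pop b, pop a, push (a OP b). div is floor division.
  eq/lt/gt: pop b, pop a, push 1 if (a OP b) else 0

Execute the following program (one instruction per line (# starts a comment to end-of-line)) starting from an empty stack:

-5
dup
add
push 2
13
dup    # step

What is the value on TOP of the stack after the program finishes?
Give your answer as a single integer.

After 'push -5': [-5]
After 'dup': [-5, -5]
After 'add': [-10]
After 'push 2': [-10, 2]
After 'push 13': [-10, 2, 13]
After 'dup': [-10, 2, 13, 13]

Answer: 13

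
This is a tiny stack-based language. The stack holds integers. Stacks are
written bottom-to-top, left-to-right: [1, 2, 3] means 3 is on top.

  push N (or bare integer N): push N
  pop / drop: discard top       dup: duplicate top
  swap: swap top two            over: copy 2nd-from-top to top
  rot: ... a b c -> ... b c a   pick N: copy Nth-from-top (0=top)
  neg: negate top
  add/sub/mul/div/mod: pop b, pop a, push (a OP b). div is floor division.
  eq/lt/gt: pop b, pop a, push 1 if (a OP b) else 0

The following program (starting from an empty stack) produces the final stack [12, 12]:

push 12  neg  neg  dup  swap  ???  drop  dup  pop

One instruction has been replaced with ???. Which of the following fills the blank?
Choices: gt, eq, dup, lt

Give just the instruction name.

Stack before ???: [12, 12]
Stack after ???:  [12, 12, 12]
Checking each choice:
  gt: stack underflow (need 1, have 0)
  eq: stack underflow (need 1, have 0)
  dup: MATCH
  lt: stack underflow (need 1, have 0)


Answer: dup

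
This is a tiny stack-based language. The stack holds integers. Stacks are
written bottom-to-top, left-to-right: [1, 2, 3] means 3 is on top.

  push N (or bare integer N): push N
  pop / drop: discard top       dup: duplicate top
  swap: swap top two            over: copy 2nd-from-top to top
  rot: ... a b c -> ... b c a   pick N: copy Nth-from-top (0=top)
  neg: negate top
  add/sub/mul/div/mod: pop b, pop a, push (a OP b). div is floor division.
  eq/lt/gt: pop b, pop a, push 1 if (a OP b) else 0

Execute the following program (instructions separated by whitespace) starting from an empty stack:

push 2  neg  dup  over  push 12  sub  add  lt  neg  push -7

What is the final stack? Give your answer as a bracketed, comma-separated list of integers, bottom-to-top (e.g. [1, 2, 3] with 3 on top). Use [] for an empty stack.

Answer: [0, -7]

Derivation:
After 'push 2': [2]
After 'neg': [-2]
After 'dup': [-2, -2]
After 'over': [-2, -2, -2]
After 'push 12': [-2, -2, -2, 12]
After 'sub': [-2, -2, -14]
After 'add': [-2, -16]
After 'lt': [0]
After 'neg': [0]
After 'push -7': [0, -7]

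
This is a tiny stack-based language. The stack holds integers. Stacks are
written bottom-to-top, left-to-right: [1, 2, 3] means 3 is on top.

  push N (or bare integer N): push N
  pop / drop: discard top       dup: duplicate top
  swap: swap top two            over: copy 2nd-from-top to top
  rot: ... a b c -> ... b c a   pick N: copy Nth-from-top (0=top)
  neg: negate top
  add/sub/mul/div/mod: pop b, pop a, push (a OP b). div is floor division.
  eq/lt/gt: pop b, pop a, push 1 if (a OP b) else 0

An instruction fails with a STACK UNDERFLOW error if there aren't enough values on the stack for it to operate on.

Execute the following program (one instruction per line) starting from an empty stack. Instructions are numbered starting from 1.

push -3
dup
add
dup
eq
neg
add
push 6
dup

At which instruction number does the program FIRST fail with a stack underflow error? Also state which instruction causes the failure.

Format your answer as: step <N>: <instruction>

Step 1 ('push -3'): stack = [-3], depth = 1
Step 2 ('dup'): stack = [-3, -3], depth = 2
Step 3 ('add'): stack = [-6], depth = 1
Step 4 ('dup'): stack = [-6, -6], depth = 2
Step 5 ('eq'): stack = [1], depth = 1
Step 6 ('neg'): stack = [-1], depth = 1
Step 7 ('add'): needs 2 value(s) but depth is 1 — STACK UNDERFLOW

Answer: step 7: add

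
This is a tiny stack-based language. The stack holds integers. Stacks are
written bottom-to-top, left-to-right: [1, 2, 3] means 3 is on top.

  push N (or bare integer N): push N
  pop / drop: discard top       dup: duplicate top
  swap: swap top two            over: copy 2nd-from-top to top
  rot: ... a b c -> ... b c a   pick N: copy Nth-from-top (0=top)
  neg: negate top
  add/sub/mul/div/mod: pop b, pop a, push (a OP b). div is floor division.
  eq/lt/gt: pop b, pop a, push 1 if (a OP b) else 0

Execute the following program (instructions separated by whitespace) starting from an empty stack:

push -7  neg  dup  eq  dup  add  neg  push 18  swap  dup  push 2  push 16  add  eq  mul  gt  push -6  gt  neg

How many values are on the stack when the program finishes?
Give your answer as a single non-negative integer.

Answer: 1

Derivation:
After 'push -7': stack = [-7] (depth 1)
After 'neg': stack = [7] (depth 1)
After 'dup': stack = [7, 7] (depth 2)
After 'eq': stack = [1] (depth 1)
After 'dup': stack = [1, 1] (depth 2)
After 'add': stack = [2] (depth 1)
After 'neg': stack = [-2] (depth 1)
After 'push 18': stack = [-2, 18] (depth 2)
After 'swap': stack = [18, -2] (depth 2)
After 'dup': stack = [18, -2, -2] (depth 3)
After 'push 2': stack = [18, -2, -2, 2] (depth 4)
After 'push 16': stack = [18, -2, -2, 2, 16] (depth 5)
After 'add': stack = [18, -2, -2, 18] (depth 4)
After 'eq': stack = [18, -2, 0] (depth 3)
After 'mul': stack = [18, 0] (depth 2)
After 'gt': stack = [1] (depth 1)
After 'push -6': stack = [1, -6] (depth 2)
After 'gt': stack = [1] (depth 1)
After 'neg': stack = [-1] (depth 1)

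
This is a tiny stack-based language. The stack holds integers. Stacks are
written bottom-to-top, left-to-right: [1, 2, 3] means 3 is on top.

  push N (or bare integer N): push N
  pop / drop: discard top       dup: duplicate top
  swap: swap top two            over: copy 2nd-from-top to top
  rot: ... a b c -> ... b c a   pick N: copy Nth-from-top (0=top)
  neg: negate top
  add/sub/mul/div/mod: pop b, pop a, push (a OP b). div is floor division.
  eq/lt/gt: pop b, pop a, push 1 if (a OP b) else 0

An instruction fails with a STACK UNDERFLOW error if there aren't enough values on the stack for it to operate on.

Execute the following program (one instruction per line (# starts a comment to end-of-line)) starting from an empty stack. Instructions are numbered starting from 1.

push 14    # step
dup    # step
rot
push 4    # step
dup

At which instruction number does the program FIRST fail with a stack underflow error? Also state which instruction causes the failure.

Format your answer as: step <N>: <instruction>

Answer: step 3: rot

Derivation:
Step 1 ('push 14'): stack = [14], depth = 1
Step 2 ('dup'): stack = [14, 14], depth = 2
Step 3 ('rot'): needs 3 value(s) but depth is 2 — STACK UNDERFLOW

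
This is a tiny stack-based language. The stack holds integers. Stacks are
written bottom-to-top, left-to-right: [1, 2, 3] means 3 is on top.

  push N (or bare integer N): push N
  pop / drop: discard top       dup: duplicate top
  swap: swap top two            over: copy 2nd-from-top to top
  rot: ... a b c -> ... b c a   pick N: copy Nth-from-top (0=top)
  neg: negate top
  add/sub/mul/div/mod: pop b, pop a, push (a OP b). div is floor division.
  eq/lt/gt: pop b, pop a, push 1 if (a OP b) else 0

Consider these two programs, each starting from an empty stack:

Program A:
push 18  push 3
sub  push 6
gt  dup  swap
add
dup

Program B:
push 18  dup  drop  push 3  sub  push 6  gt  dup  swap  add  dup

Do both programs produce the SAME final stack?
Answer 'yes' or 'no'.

Program A trace:
  After 'push 18': [18]
  After 'push 3': [18, 3]
  After 'sub': [15]
  After 'push 6': [15, 6]
  After 'gt': [1]
  After 'dup': [1, 1]
  After 'swap': [1, 1]
  After 'add': [2]
  After 'dup': [2, 2]
Program A final stack: [2, 2]

Program B trace:
  After 'push 18': [18]
  After 'dup': [18, 18]
  After 'drop': [18]
  After 'push 3': [18, 3]
  After 'sub': [15]
  After 'push 6': [15, 6]
  After 'gt': [1]
  After 'dup': [1, 1]
  After 'swap': [1, 1]
  After 'add': [2]
  After 'dup': [2, 2]
Program B final stack: [2, 2]
Same: yes

Answer: yes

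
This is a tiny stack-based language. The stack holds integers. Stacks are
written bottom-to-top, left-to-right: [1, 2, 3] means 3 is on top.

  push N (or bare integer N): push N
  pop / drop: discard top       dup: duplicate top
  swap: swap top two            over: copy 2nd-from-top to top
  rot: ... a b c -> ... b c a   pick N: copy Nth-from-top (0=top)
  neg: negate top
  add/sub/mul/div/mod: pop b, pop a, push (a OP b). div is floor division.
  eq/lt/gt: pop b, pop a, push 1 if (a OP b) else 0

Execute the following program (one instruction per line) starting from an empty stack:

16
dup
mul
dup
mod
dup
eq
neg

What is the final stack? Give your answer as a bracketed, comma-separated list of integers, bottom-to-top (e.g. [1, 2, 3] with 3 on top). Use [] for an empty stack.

Answer: [-1]

Derivation:
After 'push 16': [16]
After 'dup': [16, 16]
After 'mul': [256]
After 'dup': [256, 256]
After 'mod': [0]
After 'dup': [0, 0]
After 'eq': [1]
After 'neg': [-1]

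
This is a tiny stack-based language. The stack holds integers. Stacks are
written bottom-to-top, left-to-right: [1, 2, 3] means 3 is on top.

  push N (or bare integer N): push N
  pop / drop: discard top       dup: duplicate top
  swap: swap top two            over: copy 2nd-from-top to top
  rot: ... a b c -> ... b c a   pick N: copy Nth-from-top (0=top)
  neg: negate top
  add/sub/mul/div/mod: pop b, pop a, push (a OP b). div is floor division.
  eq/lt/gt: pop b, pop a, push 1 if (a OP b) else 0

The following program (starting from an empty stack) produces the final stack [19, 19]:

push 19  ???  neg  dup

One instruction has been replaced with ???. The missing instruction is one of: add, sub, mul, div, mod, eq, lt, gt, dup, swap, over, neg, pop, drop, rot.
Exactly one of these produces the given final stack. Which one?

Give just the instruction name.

Stack before ???: [19]
Stack after ???:  [-19]
The instruction that transforms [19] -> [-19] is: neg

Answer: neg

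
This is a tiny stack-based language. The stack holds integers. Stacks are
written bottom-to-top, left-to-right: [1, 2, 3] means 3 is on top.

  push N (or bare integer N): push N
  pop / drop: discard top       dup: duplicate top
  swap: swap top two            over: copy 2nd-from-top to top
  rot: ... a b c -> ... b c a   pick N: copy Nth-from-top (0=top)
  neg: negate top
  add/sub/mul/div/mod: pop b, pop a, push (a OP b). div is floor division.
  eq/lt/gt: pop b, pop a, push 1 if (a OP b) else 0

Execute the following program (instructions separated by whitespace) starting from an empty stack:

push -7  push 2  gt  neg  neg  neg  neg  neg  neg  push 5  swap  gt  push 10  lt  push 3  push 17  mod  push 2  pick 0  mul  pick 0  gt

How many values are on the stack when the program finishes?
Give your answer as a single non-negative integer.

After 'push -7': stack = [-7] (depth 1)
After 'push 2': stack = [-7, 2] (depth 2)
After 'gt': stack = [0] (depth 1)
After 'neg': stack = [0] (depth 1)
After 'neg': stack = [0] (depth 1)
After 'neg': stack = [0] (depth 1)
After 'neg': stack = [0] (depth 1)
After 'neg': stack = [0] (depth 1)
After 'neg': stack = [0] (depth 1)
After 'push 5': stack = [0, 5] (depth 2)
  ...
After 'push 10': stack = [1, 10] (depth 2)
After 'lt': stack = [1] (depth 1)
After 'push 3': stack = [1, 3] (depth 2)
After 'push 17': stack = [1, 3, 17] (depth 3)
After 'mod': stack = [1, 3] (depth 2)
After 'push 2': stack = [1, 3, 2] (depth 3)
After 'pick 0': stack = [1, 3, 2, 2] (depth 4)
After 'mul': stack = [1, 3, 4] (depth 3)
After 'pick 0': stack = [1, 3, 4, 4] (depth 4)
After 'gt': stack = [1, 3, 0] (depth 3)

Answer: 3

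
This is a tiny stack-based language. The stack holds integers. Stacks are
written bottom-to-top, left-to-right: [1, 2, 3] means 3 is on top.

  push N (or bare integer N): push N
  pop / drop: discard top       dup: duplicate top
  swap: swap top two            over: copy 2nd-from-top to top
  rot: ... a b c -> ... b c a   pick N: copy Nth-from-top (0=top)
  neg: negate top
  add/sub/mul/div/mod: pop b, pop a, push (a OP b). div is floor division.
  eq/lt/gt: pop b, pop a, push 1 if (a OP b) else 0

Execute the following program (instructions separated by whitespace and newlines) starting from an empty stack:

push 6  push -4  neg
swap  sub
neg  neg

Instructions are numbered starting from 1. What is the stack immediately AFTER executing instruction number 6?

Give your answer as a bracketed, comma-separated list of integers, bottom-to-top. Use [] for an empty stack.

Answer: [2]

Derivation:
Step 1 ('push 6'): [6]
Step 2 ('push -4'): [6, -4]
Step 3 ('neg'): [6, 4]
Step 4 ('swap'): [4, 6]
Step 5 ('sub'): [-2]
Step 6 ('neg'): [2]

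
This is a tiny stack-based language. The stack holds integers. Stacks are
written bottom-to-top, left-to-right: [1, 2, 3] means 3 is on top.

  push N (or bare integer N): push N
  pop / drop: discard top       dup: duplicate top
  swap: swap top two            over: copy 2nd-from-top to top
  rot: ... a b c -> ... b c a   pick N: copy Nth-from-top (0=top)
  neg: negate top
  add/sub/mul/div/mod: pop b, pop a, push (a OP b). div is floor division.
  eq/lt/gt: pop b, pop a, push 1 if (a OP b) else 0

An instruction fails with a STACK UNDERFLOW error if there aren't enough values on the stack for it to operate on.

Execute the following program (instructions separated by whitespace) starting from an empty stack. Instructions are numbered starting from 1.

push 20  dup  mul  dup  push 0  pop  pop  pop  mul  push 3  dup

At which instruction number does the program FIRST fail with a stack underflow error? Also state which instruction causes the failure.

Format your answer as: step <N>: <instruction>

Answer: step 9: mul

Derivation:
Step 1 ('push 20'): stack = [20], depth = 1
Step 2 ('dup'): stack = [20, 20], depth = 2
Step 3 ('mul'): stack = [400], depth = 1
Step 4 ('dup'): stack = [400, 400], depth = 2
Step 5 ('push 0'): stack = [400, 400, 0], depth = 3
Step 6 ('pop'): stack = [400, 400], depth = 2
Step 7 ('pop'): stack = [400], depth = 1
Step 8 ('pop'): stack = [], depth = 0
Step 9 ('mul'): needs 2 value(s) but depth is 0 — STACK UNDERFLOW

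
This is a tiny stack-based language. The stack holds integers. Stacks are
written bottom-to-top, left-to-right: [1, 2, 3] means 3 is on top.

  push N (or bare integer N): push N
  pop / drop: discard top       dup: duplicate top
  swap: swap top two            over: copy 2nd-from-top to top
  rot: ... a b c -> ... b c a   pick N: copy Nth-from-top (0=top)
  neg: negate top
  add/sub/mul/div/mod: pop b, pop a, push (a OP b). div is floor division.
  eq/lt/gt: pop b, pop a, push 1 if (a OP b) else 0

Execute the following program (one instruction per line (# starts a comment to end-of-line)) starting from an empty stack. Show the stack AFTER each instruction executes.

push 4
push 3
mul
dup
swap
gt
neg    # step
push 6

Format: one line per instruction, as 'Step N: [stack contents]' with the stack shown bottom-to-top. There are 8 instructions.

Step 1: [4]
Step 2: [4, 3]
Step 3: [12]
Step 4: [12, 12]
Step 5: [12, 12]
Step 6: [0]
Step 7: [0]
Step 8: [0, 6]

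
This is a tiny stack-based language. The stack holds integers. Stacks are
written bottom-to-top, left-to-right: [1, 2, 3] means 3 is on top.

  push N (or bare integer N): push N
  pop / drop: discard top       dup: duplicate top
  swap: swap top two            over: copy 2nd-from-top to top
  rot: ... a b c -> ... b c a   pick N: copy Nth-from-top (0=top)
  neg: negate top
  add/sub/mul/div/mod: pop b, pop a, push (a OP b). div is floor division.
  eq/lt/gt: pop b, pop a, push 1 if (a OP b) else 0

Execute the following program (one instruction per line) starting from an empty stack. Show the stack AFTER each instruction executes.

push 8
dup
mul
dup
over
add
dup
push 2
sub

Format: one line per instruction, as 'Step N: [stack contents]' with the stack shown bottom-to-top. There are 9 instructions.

Step 1: [8]
Step 2: [8, 8]
Step 3: [64]
Step 4: [64, 64]
Step 5: [64, 64, 64]
Step 6: [64, 128]
Step 7: [64, 128, 128]
Step 8: [64, 128, 128, 2]
Step 9: [64, 128, 126]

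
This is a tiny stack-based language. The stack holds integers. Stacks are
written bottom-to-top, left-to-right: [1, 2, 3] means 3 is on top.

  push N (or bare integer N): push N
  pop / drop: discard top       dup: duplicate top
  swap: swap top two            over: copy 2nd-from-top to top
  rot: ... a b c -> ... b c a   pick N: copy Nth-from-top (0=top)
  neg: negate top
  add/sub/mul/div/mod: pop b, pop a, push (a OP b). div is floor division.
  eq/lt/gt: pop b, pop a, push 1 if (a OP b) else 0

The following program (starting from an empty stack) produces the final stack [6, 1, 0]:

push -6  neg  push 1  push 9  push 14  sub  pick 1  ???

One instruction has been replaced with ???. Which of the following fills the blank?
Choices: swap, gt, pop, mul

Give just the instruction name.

Stack before ???: [6, 1, -5, 1]
Stack after ???:  [6, 1, 0]
Checking each choice:
  swap: produces [6, 1, 1, -5]
  gt: MATCH
  pop: produces [6, 1, -5]
  mul: produces [6, 1, -5]


Answer: gt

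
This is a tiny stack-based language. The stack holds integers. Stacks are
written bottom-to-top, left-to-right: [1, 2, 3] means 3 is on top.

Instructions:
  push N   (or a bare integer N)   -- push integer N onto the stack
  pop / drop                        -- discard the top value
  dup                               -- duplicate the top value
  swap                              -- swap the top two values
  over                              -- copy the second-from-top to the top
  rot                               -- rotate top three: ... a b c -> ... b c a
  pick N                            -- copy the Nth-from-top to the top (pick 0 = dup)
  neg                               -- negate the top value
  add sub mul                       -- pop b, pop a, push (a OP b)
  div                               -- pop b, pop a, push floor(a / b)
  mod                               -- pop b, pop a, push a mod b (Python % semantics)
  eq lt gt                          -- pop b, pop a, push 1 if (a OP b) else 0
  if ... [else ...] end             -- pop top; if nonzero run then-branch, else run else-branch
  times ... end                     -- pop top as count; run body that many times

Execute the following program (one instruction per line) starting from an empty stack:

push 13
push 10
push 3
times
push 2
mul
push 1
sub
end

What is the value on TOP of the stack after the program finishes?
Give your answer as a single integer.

Answer: 73

Derivation:
After 'push 13': [13]
After 'push 10': [13, 10]
After 'push 3': [13, 10, 3]
After 'times': [13, 10]
After 'push 2': [13, 10, 2]
After 'mul': [13, 20]
After 'push 1': [13, 20, 1]
After 'sub': [13, 19]
After 'push 2': [13, 19, 2]
After 'mul': [13, 38]
After 'push 1': [13, 38, 1]
After 'sub': [13, 37]
After 'push 2': [13, 37, 2]
After 'mul': [13, 74]
After 'push 1': [13, 74, 1]
After 'sub': [13, 73]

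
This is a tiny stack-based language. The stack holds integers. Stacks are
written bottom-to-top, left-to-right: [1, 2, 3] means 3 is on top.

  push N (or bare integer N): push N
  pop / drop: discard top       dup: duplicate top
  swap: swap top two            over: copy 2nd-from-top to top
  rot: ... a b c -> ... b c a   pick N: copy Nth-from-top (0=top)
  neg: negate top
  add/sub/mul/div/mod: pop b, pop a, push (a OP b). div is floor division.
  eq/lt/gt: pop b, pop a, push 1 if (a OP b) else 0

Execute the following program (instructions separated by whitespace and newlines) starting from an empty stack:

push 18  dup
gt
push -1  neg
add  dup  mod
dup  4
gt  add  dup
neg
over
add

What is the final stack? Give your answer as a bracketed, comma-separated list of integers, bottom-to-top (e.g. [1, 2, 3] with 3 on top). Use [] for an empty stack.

After 'push 18': [18]
After 'dup': [18, 18]
After 'gt': [0]
After 'push -1': [0, -1]
After 'neg': [0, 1]
After 'add': [1]
After 'dup': [1, 1]
After 'mod': [0]
After 'dup': [0, 0]
After 'push 4': [0, 0, 4]
After 'gt': [0, 0]
After 'add': [0]
After 'dup': [0, 0]
After 'neg': [0, 0]
After 'over': [0, 0, 0]
After 'add': [0, 0]

Answer: [0, 0]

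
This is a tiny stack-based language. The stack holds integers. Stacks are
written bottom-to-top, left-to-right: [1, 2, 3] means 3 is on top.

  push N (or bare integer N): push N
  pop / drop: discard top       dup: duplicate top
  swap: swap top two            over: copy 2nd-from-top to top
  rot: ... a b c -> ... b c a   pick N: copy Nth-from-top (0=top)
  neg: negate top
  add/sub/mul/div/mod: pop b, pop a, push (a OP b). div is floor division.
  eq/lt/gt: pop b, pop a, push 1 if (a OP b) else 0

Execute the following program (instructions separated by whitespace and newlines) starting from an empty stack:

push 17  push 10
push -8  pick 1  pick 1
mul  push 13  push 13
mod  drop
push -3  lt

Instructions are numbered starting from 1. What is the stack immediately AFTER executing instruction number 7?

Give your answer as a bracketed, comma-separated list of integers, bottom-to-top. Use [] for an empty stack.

Step 1 ('push 17'): [17]
Step 2 ('push 10'): [17, 10]
Step 3 ('push -8'): [17, 10, -8]
Step 4 ('pick 1'): [17, 10, -8, 10]
Step 5 ('pick 1'): [17, 10, -8, 10, -8]
Step 6 ('mul'): [17, 10, -8, -80]
Step 7 ('push 13'): [17, 10, -8, -80, 13]

Answer: [17, 10, -8, -80, 13]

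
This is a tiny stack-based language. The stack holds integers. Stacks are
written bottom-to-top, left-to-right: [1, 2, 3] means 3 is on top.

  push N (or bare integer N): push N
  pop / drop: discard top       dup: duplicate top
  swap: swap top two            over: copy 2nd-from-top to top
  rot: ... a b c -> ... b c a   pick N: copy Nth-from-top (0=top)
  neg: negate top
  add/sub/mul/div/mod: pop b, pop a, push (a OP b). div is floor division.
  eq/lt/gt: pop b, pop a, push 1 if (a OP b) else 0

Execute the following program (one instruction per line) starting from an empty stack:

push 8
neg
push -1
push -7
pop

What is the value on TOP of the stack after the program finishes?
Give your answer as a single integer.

After 'push 8': [8]
After 'neg': [-8]
After 'push -1': [-8, -1]
After 'push -7': [-8, -1, -7]
After 'pop': [-8, -1]

Answer: -1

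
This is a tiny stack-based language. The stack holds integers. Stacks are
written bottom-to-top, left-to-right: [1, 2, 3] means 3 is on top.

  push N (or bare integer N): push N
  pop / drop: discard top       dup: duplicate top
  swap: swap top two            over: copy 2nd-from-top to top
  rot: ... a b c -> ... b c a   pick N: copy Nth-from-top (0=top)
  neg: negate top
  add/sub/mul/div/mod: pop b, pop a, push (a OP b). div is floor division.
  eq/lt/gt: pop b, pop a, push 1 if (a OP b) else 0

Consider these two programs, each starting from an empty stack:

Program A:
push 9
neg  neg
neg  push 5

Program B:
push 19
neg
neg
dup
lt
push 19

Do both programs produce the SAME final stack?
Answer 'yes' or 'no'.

Program A trace:
  After 'push 9': [9]
  After 'neg': [-9]
  After 'neg': [9]
  After 'neg': [-9]
  After 'push 5': [-9, 5]
Program A final stack: [-9, 5]

Program B trace:
  After 'push 19': [19]
  After 'neg': [-19]
  After 'neg': [19]
  After 'dup': [19, 19]
  After 'lt': [0]
  After 'push 19': [0, 19]
Program B final stack: [0, 19]
Same: no

Answer: no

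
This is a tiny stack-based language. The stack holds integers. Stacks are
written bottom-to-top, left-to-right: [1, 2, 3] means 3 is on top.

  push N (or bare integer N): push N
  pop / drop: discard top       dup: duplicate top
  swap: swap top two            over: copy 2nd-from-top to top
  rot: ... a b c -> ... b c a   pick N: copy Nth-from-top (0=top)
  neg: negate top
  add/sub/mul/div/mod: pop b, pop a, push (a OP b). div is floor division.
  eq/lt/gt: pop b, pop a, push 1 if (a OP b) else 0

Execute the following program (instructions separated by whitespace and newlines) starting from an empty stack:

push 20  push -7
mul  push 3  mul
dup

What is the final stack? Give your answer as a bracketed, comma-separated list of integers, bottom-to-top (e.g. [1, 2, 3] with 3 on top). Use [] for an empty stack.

Answer: [-420, -420]

Derivation:
After 'push 20': [20]
After 'push -7': [20, -7]
After 'mul': [-140]
After 'push 3': [-140, 3]
After 'mul': [-420]
After 'dup': [-420, -420]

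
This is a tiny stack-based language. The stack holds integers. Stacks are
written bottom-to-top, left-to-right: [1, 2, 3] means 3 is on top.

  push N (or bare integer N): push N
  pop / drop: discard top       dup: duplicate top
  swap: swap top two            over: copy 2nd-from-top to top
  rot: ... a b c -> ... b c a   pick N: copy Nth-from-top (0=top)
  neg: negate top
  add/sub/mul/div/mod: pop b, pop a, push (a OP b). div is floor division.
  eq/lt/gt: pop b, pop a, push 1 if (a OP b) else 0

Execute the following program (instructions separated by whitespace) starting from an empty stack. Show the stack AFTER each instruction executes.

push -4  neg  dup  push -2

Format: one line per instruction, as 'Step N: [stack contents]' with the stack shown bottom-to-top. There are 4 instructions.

Step 1: [-4]
Step 2: [4]
Step 3: [4, 4]
Step 4: [4, 4, -2]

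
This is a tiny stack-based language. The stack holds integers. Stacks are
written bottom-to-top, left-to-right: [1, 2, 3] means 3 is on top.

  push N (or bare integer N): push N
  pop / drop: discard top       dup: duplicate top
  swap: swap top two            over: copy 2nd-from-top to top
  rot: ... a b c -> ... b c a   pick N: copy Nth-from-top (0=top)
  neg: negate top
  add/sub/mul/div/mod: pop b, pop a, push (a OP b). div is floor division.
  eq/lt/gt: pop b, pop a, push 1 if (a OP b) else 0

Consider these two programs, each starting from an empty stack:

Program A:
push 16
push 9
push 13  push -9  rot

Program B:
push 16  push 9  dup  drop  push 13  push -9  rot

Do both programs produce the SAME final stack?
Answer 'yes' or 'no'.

Answer: yes

Derivation:
Program A trace:
  After 'push 16': [16]
  After 'push 9': [16, 9]
  After 'push 13': [16, 9, 13]
  After 'push -9': [16, 9, 13, -9]
  After 'rot': [16, 13, -9, 9]
Program A final stack: [16, 13, -9, 9]

Program B trace:
  After 'push 16': [16]
  After 'push 9': [16, 9]
  After 'dup': [16, 9, 9]
  After 'drop': [16, 9]
  After 'push 13': [16, 9, 13]
  After 'push -9': [16, 9, 13, -9]
  After 'rot': [16, 13, -9, 9]
Program B final stack: [16, 13, -9, 9]
Same: yes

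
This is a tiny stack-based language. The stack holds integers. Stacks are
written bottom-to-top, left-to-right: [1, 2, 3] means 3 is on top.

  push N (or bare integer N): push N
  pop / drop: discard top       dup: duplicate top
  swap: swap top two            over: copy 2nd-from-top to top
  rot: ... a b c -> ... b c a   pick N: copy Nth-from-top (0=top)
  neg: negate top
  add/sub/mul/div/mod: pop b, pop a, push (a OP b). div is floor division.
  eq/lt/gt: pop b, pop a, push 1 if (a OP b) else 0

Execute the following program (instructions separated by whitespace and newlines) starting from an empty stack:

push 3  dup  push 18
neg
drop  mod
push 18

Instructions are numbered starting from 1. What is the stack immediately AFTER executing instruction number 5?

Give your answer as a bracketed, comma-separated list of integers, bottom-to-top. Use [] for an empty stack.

Answer: [3, 3]

Derivation:
Step 1 ('push 3'): [3]
Step 2 ('dup'): [3, 3]
Step 3 ('push 18'): [3, 3, 18]
Step 4 ('neg'): [3, 3, -18]
Step 5 ('drop'): [3, 3]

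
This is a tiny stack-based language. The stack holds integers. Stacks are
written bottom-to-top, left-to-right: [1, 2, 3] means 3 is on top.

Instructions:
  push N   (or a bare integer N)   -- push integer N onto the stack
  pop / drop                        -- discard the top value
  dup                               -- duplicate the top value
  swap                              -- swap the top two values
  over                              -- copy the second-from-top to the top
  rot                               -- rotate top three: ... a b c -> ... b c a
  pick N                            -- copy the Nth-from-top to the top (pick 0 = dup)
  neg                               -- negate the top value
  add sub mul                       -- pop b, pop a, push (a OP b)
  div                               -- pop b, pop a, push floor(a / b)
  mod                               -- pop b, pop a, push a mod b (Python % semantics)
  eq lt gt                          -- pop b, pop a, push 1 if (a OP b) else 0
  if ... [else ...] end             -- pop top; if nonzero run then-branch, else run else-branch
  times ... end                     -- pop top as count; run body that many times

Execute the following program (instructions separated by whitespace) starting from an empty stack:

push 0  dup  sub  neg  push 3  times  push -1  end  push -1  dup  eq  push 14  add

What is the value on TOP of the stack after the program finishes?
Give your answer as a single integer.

After 'push 0': [0]
After 'dup': [0, 0]
After 'sub': [0]
After 'neg': [0]
After 'push 3': [0, 3]
After 'times': [0]
After 'push -1': [0, -1]
After 'push -1': [0, -1, -1]
After 'push -1': [0, -1, -1, -1]
After 'push -1': [0, -1, -1, -1, -1]
After 'dup': [0, -1, -1, -1, -1, -1]
After 'eq': [0, -1, -1, -1, 1]
After 'push 14': [0, -1, -1, -1, 1, 14]
After 'add': [0, -1, -1, -1, 15]

Answer: 15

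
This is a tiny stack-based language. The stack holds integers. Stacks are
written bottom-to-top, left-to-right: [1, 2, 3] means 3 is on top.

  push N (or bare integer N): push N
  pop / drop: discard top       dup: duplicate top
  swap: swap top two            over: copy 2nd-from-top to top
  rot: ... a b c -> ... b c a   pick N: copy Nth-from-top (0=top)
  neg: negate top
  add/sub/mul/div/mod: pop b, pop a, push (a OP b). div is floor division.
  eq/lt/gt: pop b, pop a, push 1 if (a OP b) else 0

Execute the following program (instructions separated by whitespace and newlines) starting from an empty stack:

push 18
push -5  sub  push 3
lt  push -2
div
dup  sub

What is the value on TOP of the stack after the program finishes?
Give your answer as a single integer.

Answer: 0

Derivation:
After 'push 18': [18]
After 'push -5': [18, -5]
After 'sub': [23]
After 'push 3': [23, 3]
After 'lt': [0]
After 'push -2': [0, -2]
After 'div': [0]
After 'dup': [0, 0]
After 'sub': [0]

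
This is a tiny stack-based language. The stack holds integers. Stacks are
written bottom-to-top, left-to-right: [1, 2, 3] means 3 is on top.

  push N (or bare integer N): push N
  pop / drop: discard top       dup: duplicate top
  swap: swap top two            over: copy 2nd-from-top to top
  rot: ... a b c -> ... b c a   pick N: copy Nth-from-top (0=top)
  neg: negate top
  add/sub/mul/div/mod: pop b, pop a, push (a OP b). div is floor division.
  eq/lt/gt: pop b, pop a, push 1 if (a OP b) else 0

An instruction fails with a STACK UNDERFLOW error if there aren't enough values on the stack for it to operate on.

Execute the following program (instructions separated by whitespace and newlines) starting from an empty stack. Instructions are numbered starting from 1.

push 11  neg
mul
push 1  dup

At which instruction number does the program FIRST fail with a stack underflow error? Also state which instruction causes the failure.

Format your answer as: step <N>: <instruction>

Step 1 ('push 11'): stack = [11], depth = 1
Step 2 ('neg'): stack = [-11], depth = 1
Step 3 ('mul'): needs 2 value(s) but depth is 1 — STACK UNDERFLOW

Answer: step 3: mul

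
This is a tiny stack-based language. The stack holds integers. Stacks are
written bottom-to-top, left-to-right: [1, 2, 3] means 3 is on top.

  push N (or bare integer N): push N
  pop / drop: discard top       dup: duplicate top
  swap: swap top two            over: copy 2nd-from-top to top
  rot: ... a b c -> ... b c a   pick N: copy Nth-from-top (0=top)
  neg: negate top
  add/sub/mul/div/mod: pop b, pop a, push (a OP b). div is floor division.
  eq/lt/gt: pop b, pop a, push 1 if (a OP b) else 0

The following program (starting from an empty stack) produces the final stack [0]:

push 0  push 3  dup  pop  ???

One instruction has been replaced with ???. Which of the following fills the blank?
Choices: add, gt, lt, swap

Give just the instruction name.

Answer: gt

Derivation:
Stack before ???: [0, 3]
Stack after ???:  [0]
Checking each choice:
  add: produces [3]
  gt: MATCH
  lt: produces [1]
  swap: produces [3, 0]


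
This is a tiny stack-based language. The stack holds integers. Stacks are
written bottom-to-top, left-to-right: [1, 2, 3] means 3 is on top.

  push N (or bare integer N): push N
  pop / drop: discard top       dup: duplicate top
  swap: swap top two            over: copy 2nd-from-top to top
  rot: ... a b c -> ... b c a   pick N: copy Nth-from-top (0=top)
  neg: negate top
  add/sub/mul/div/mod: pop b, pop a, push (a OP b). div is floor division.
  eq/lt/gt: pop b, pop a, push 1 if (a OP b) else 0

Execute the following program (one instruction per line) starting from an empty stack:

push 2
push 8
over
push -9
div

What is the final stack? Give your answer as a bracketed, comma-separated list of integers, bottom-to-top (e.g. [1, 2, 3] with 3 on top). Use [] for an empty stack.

Answer: [2, 8, -1]

Derivation:
After 'push 2': [2]
After 'push 8': [2, 8]
After 'over': [2, 8, 2]
After 'push -9': [2, 8, 2, -9]
After 'div': [2, 8, -1]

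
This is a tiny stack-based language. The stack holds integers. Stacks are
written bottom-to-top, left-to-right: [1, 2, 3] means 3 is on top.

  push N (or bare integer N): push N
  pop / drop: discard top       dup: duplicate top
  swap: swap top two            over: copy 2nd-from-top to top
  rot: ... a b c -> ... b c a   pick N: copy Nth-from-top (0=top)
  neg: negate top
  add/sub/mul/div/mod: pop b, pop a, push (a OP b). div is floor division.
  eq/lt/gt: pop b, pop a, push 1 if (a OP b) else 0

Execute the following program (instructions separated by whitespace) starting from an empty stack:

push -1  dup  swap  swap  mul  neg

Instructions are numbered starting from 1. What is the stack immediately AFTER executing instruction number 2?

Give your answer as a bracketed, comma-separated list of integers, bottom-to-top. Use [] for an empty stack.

Answer: [-1, -1]

Derivation:
Step 1 ('push -1'): [-1]
Step 2 ('dup'): [-1, -1]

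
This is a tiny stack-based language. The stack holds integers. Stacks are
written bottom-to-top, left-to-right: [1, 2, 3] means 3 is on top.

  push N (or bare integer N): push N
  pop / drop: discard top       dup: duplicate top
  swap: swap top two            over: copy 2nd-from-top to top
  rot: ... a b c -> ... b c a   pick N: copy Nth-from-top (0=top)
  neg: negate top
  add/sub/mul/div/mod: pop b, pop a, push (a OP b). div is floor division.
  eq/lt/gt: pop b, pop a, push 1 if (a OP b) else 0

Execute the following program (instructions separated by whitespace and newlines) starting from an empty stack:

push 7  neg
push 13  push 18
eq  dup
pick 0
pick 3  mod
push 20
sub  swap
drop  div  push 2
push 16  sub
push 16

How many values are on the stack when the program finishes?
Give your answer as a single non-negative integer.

Answer: 4

Derivation:
After 'push 7': stack = [7] (depth 1)
After 'neg': stack = [-7] (depth 1)
After 'push 13': stack = [-7, 13] (depth 2)
After 'push 18': stack = [-7, 13, 18] (depth 3)
After 'eq': stack = [-7, 0] (depth 2)
After 'dup': stack = [-7, 0, 0] (depth 3)
After 'pick 0': stack = [-7, 0, 0, 0] (depth 4)
After 'pick 3': stack = [-7, 0, 0, 0, -7] (depth 5)
After 'mod': stack = [-7, 0, 0, 0] (depth 4)
After 'push 20': stack = [-7, 0, 0, 0, 20] (depth 5)
After 'sub': stack = [-7, 0, 0, -20] (depth 4)
After 'swap': stack = [-7, 0, -20, 0] (depth 4)
After 'drop': stack = [-7, 0, -20] (depth 3)
After 'div': stack = [-7, 0] (depth 2)
After 'push 2': stack = [-7, 0, 2] (depth 3)
After 'push 16': stack = [-7, 0, 2, 16] (depth 4)
After 'sub': stack = [-7, 0, -14] (depth 3)
After 'push 16': stack = [-7, 0, -14, 16] (depth 4)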